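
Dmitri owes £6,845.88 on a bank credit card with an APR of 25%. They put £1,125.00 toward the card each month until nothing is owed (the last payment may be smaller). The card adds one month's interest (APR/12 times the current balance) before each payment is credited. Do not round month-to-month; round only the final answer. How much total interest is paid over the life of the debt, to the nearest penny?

£553.33

Monthly rate r = 25%/12 = 2.08333% = 0.0208333.
Payoff takes n = ⌈−ln(1 − rB₀/P)/ln(1+r)⌉ = ⌈6.575⌉ = 7 payments; the last is £649.21.
Total paid = 6·£1,125.00 + £649.21 = £7,399.21.
Total interest = total paid − principal = £7,399.21 − £6,845.88 = £553.33.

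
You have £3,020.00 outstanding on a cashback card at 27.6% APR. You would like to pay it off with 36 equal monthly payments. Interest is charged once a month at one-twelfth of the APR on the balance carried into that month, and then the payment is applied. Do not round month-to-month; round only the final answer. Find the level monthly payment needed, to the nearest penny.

£124.27

Monthly rate r = 27.6%/12 = 2.3% = 0.023.
Level-payment amortization: P = B₀·r / (1 − (1+r)^(−n)) = 3020.00·0.023 / (1 − 1.023^(−36)).
Denominator 1 − (1+r)^(−36) = 0.558960805.
P = 69.46 / 0.558960805 ≈ 124.27.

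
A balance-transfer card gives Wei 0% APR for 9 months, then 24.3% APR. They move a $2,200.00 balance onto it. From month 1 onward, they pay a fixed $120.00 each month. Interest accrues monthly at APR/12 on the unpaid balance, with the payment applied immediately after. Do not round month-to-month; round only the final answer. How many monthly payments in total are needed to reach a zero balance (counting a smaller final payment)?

20 months

Promo months 1–9 at r₀ = 0%/12 = 0; months 10+ at r₁ = 24.3%/12 = 0.02025.
After month 9 (no interest yet): B = $2,200.00 − 9·$120.00 = $1,120.00.
Then at r₁ with $120.00/mo: n₂ = −ln(1 − r₁·B/P)/ln(1+r₁) ≈ 10.45 → 11 more payments.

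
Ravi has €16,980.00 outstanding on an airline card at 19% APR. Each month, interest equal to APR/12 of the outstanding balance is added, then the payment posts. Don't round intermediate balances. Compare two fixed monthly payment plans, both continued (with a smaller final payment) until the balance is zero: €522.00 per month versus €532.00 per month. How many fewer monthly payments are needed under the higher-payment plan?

Monthly rate r = 19%/12 = 1.58333% = 0.0158333.
At €522.00/mo: n = ⌈−ln(1 − rB₀/P)/ln(1+r)⌉ = 47 payments (last €35.41); total interest = total paid − €16,980.00 = €7,067.41.
At €532.00/mo: 45 payments (last €431.08); total interest €6,859.08.
Payments saved = 47 − 45 = 2.

2 fewer payments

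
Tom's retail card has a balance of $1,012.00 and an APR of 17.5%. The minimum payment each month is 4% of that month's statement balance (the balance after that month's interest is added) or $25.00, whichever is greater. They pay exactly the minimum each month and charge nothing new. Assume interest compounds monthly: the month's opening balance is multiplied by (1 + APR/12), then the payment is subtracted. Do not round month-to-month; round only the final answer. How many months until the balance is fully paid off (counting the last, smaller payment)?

Monthly rate r = 17.5%/12 = 1.45833% = 0.0145833.
While 4% of the post-interest balance exceeds $25.00, each month B ← (B·(1+r))·(1 − 0.04), i.e. B shrinks by the factor (1+r)·0.96 = 0.974.
This holds for months 1–19. Entering month 20 the balance is $613.48; 4% of the post-interest balance is now below $25.00, so the flat $25.00 minimum applies from here.
From month 20 a fixed $25.00 at rate r clears $613.48 in 31 more payments. Total: 19 + 31 = 50 months.

50 months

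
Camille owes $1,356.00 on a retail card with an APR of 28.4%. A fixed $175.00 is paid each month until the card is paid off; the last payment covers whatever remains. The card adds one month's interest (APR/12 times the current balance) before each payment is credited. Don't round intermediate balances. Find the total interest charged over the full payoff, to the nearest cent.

Monthly rate r = 28.4%/12 = 2.36667% = 0.0236667.
Payoff takes n = ⌈−ln(1 − rB₀/P)/ln(1+r)⌉ = ⌈8.661⌉ = 9 payments; the last is $116.10.
Total paid = 8·$175.00 + $116.10 = $1,516.10.
Total interest = total paid − principal = $1,516.10 − $1,356.00 = $160.10.

$160.10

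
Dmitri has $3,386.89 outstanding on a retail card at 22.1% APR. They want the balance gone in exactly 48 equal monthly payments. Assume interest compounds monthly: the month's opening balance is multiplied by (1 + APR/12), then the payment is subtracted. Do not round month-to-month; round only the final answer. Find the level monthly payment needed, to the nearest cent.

$106.89

Monthly rate r = 22.1%/12 = 1.84167% = 0.0184167.
Level-payment amortization: P = B₀·r / (1 − (1+r)^(−n)) = 3386.89·0.0184167 / (1 − 1.01842^(−48)).
Denominator 1 − (1+r)^(−48) = 0.583537316.
P = 62.3752 / 0.583537316 ≈ 106.89.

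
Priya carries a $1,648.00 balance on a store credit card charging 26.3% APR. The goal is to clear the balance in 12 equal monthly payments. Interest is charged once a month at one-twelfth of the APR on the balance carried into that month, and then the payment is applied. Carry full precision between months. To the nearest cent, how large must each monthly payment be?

Monthly rate r = 26.3%/12 = 2.19167% = 0.0219167.
Level-payment amortization: P = B₀·r / (1 − (1+r)^(−n)) = 1648.00·0.0219167 / (1 − 1.02192^(−12)).
Denominator 1 − (1+r)^(−12) = 0.229071301.
P = 36.1187 / 0.229071301 ≈ 157.67.

$157.67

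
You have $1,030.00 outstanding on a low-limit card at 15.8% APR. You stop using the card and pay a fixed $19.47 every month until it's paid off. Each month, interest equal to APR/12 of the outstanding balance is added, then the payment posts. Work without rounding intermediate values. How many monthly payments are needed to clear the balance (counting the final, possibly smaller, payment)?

92 months

Monthly rate r = 15.8%/12 = 1.31667% = 0.0131667.
Recurrence: B ← B·(1+r) − $19.47.
Month 1: interest $13.56; balance after payment $1,024.09.
Month 2: interest $13.48; balance after payment $1,018.11.
Closed form: n = −ln(1 − rB₀/P)/ln(1+r) = −ln(0.30346)/ln(1.01317) ≈ 91.165, so the balance reaches zero during payment 92.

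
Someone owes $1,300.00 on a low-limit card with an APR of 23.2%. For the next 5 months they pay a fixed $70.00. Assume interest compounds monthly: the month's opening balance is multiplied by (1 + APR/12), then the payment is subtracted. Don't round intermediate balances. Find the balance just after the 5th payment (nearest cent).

Monthly rate r = 23.2%/12 = 1.93333% = 0.0193333.
Each month: B ← B·(1+r) − $70.00.
Month 1: interest $25.13; balance after payment $1,255.13.
Month 2: interest $24.27; balance after payment $1,209.40.
Month 3: interest $23.38; balance after payment $1,162.78.
Month 4: interest $22.48; balance after payment $1,115.26.
Month 5: interest $21.56; balance after payment $1,066.82.

$1,066.82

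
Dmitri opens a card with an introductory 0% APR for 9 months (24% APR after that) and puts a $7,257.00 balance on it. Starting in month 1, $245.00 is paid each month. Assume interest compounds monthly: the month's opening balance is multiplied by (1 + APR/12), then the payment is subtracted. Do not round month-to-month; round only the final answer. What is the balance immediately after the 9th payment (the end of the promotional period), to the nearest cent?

$5,052.00

Promo months 1–9 at r₀ = 0%/12 = 0; months 10+ at r₁ = 24%/12 = 0.02.
After month 9 (no interest yet): B = $7,257.00 − 9·$245.00 = $5,052.00.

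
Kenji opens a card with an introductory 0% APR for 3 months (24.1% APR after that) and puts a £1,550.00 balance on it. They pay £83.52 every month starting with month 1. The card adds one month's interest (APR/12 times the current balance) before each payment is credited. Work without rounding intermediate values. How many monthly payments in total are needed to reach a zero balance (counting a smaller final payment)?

22 payments

Promo months 1–3 at r₀ = 0%/12 = 0; months 4+ at r₁ = 24.1%/12 = 0.0200833.
After month 3 (no interest yet): B = £1,550.00 − 3·£83.52 = £1,299.44.
Then at r₁ with £83.52/mo: n₂ = −ln(1 − r₁·B/P)/ln(1+r₁) ≈ 18.84 → 19 more payments.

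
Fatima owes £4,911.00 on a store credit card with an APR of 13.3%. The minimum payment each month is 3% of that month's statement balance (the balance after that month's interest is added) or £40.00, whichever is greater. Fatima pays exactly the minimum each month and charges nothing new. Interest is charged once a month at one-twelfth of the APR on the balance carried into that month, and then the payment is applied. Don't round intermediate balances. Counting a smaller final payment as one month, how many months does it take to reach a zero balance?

Monthly rate r = 13.3%/12 = 1.10833% = 0.0110833.
While 3% of the post-interest balance exceeds £40.00, each month B ← (B·(1+r))·(1 − 0.03), i.e. B shrinks by the factor (1+r)·0.97 = 0.98075.
This holds for months 1–68. Entering month 69 the balance is £1,309.67; 3% of the post-interest balance is now below £40.00, so the flat £40.00 minimum applies from here.
From month 69 a fixed £40.00 at rate r clears £1,309.67 in 41 more payments. Total: 68 + 41 = 109 months.

109 months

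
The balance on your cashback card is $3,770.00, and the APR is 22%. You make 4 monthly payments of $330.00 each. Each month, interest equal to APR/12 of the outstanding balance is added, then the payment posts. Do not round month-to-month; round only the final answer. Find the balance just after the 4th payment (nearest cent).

Monthly rate r = 22%/12 = 1.83333% = 0.0183333.
Each month: B ← B·(1+r) − $330.00.
Month 1: interest $69.12; balance after payment $3,509.12.
Month 2: interest $64.33; balance after payment $3,243.45.
Month 3: interest $59.46; balance after payment $2,972.91.
Month 4: interest $54.50; balance after payment $2,697.42.

$2,697.42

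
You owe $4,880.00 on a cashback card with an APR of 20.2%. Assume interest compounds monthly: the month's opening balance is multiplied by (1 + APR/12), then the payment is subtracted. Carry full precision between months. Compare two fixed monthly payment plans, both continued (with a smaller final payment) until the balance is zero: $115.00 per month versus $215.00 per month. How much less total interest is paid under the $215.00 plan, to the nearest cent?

$2,430.84

Monthly rate r = 20.2%/12 = 1.68333% = 0.0168333.
At $115.00/mo: n = ⌈−ln(1 − rB₀/P)/ln(1+r)⌉ = 76 payments (last $6.16); total interest = total paid − $4,880.00 = $3,751.16.
At $215.00/mo: 29 payments (last $180.32); total interest $1,320.32.
Interest saved = $3,751.16 − $1,320.32 = $2,430.84.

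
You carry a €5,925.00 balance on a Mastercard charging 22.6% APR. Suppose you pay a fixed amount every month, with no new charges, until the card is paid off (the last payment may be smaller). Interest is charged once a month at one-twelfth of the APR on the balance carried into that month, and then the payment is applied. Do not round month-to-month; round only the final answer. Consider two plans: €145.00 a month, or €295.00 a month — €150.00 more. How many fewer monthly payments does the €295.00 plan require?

53 fewer payments

Monthly rate r = 22.6%/12 = 1.88333% = 0.0188333.
At €145.00/mo: n = ⌈−ln(1 − rB₀/P)/ln(1+r)⌉ = 79 payments (last €97.17); total interest = total paid − €5,925.00 = €5,482.17.
At €295.00/mo: 26 payments (last €139.55); total interest €1,589.55.
Payments saved = 79 − 26 = 53.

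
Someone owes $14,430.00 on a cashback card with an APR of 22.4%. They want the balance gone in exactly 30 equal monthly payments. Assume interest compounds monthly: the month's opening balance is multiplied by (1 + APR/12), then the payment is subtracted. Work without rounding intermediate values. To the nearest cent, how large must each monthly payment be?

Monthly rate r = 22.4%/12 = 1.86667% = 0.0186667.
Level-payment amortization: P = B₀·r / (1 − (1+r)^(−n)) = 14430.00·0.0186667 / (1 − 1.01867^(−30)).
Denominator 1 − (1+r)^(−30) = 0.425834432.
P = 269.36 / 0.425834432 ≈ 632.55.

$632.55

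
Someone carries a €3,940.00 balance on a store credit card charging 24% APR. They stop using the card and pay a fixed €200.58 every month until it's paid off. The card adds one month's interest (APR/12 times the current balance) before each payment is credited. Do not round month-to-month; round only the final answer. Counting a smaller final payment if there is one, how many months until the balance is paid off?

Monthly rate r = 24%/12 = 2% = 0.02.
Recurrence: B ← B·(1+r) − €200.58.
Month 1: interest €78.80; balance after payment €3,818.22.
Month 2: interest €76.36; balance after payment €3,694.00.
Closed form: n = −ln(1 − rB₀/P)/ln(1+r) = −ln(0.60714)/ln(1.02) ≈ 25.199, so the balance reaches zero during payment 26.

26 months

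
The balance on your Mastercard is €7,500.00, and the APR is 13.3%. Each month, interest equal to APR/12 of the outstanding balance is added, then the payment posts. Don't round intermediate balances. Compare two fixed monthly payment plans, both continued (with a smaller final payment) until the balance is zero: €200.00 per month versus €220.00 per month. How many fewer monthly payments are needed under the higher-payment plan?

Monthly rate r = 13.3%/12 = 1.10833% = 0.0110833.
At €200.00/mo: n = ⌈−ln(1 − rB₀/P)/ln(1+r)⌉ = 49 payments (last €147.89); total interest = total paid − €7,500.00 = €2,247.89.
At €220.00/mo: 44 payments (last €11.99); total interest €1,971.99.
Payments saved = 49 − 44 = 5.

5 fewer payments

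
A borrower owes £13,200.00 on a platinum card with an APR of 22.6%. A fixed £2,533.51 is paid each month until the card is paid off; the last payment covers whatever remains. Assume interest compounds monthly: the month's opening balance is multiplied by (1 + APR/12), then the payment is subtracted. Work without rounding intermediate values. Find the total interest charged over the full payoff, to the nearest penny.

Monthly rate r = 22.6%/12 = 1.88333% = 0.0188333.
Payoff takes n = ⌈−ln(1 − rB₀/P)/ln(1+r)⌉ = ⌈5.535⌉ = 6 payments; the last is £1,362.12.
Total paid = 5·£2,533.51 + £1,362.12 = £14,029.67.
Total interest = total paid − principal = £14,029.67 − £13,200.00 = £829.67.

£829.67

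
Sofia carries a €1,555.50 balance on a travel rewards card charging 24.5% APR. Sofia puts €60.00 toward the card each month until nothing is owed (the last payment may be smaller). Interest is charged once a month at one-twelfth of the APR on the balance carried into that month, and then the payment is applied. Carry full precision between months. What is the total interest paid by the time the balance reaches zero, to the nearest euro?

Monthly rate r = 24.5%/12 = 2.04167% = 0.0204167.
Payoff takes n = ⌈−ln(1 − rB₀/P)/ln(1+r)⌉ = ⌈37.284⌉ = 38 payments; the last is €17.13.
Total paid = 37·€60.00 + €17.13 = €2,237.13.
Total interest = total paid − principal = €2,237.13 − €1,555.50 = €681.63.

€682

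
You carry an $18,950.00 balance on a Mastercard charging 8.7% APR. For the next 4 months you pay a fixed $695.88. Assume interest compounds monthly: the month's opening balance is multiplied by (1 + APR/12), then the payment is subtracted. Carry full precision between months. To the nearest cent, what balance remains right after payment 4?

$16,691.62

Monthly rate r = 8.7%/12 = 0.725% = 0.00725.
Each month: B ← B·(1+r) − $695.88.
Month 1: interest $137.39; balance after payment $18,391.51.
Month 2: interest $133.34; balance after payment $17,828.97.
Month 3: interest $129.26; balance after payment $17,262.35.
Month 4: interest $125.15; balance after payment $16,691.62.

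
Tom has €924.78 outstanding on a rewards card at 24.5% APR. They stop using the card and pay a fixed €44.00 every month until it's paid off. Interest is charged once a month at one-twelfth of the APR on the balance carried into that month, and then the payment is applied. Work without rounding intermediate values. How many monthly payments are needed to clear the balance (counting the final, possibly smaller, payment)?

Monthly rate r = 24.5%/12 = 2.04167% = 0.0204167.
Recurrence: B ← B·(1+r) − €44.00.
Month 1: interest €18.88; balance after payment €899.66.
Month 2: interest €18.37; balance after payment €874.03.
Closed form: n = −ln(1 − rB₀/P)/ln(1+r) = −ln(0.57089)/ln(1.02042) ≈ 27.735, so the balance reaches zero during payment 28.

28 months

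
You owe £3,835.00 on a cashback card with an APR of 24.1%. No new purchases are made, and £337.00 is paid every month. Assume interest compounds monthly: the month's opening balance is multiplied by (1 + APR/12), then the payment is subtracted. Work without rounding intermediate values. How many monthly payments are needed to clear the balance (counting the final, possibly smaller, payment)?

Monthly rate r = 24.1%/12 = 2.00833% = 0.0200833.
Recurrence: B ← B·(1+r) − £337.00.
Month 1: interest £77.02; balance after payment £3,575.02.
Month 2: interest £71.80; balance after payment £3,309.82.
Closed form: n = −ln(1 − rB₀/P)/ln(1+r) = −ln(0.77146)/ln(1.02008) ≈ 13.049, so the balance reaches zero during payment 14.

14 months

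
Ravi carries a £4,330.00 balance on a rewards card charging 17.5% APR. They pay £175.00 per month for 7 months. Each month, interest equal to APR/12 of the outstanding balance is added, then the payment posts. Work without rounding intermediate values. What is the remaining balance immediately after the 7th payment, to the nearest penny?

Monthly rate r = 17.5%/12 = 1.45833% = 0.0145833.
Each month: B ← B·(1+r) − £175.00.
Month 1: interest £63.15; balance after payment £4,218.15.
Month 2: interest £61.51; balance after payment £4,104.66.
Month 3: interest £59.86; balance after payment £3,989.52.
Month 4: interest £58.18; balance after payment £3,872.70.
Month 5: interest £56.48; balance after payment £3,754.18.
Month 6: interest £54.75; balance after payment £3,633.93.
Month 7: interest £52.99; balance after payment £3,511.92.

£3,511.92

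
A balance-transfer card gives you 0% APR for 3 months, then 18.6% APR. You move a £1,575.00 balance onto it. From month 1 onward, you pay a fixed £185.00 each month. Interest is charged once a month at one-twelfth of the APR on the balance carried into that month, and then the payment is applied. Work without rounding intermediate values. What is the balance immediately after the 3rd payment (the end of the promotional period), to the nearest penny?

Promo months 1–3 at r₀ = 0%/12 = 0; months 4+ at r₁ = 18.6%/12 = 0.0155.
After month 3 (no interest yet): B = £1,575.00 − 3·£185.00 = £1,020.00.

£1,020.00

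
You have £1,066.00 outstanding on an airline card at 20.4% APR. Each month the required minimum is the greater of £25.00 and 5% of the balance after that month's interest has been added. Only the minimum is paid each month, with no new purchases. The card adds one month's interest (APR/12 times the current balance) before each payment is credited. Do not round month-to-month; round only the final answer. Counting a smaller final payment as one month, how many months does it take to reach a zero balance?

47 months

Monthly rate r = 20.4%/12 = 1.7% = 0.017.
While 5% of the post-interest balance exceeds £25.00, each month B ← (B·(1+r))·(1 − 0.05), i.e. B shrinks by the factor (1+r)·0.95 = 0.96615.
This holds for months 1–23. Entering month 24 the balance is £482.82; 5% of the post-interest balance is now below £25.00, so the flat £25.00 minimum applies from here.
From month 24 a fixed £25.00 at rate r clears £482.82 in 24 more payments. Total: 23 + 24 = 47 months.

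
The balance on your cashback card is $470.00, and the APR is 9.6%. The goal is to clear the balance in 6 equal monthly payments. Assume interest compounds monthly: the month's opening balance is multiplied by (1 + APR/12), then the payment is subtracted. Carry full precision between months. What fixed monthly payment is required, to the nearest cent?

Monthly rate r = 9.6%/12 = 0.8% = 0.008.
Level-payment amortization: P = B₀·r / (1 − (1+r)^(−n)) = 470.00·0.008 / (1 − 1.008^(−6)).
Denominator 1 − (1+r)^(−6) = 0.046684164.
P = 3.76 / 0.046684164 ≈ 80.54.

$80.54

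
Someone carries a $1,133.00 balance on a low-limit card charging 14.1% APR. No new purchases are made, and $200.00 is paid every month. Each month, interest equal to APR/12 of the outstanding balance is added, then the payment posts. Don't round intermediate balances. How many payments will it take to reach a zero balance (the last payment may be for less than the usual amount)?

Monthly rate r = 14.1%/12 = 1.175% = 0.01175.
Recurrence: B ← B·(1+r) − $200.00.
Month 1: interest $13.31; balance after payment $946.31.
Month 2: interest $11.12; balance after payment $757.43.
Month 3: interest $8.90; balance after payment $566.33.
Month 4: interest $6.65; balance after payment $372.99.
Month 5: interest $4.38; balance after payment $177.37.
Month 6: interest $2.08; balance after payment $0.00.

6 months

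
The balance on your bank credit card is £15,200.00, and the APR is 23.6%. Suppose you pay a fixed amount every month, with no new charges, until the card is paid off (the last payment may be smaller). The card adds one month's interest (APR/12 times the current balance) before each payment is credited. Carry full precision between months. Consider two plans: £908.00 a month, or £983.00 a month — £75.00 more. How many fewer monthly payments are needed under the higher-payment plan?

Monthly rate r = 23.6%/12 = 1.96667% = 0.0196667.
At £908.00/mo: n = ⌈−ln(1 − rB₀/P)/ln(1+r)⌉ = 21 payments (last £459.16); total interest = total paid − £15,200.00 = £3,419.16.
At £983.00/mo: 19 payments (last £607.42); total interest £3,101.42.
Payments saved = 21 − 19 = 2.

2 fewer payments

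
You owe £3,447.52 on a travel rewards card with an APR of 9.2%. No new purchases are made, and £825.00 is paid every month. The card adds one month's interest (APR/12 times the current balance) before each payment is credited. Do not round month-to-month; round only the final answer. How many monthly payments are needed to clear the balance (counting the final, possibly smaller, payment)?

Monthly rate r = 9.2%/12 = 0.766667% = 0.00766667.
Recurrence: B ← B·(1+r) − £825.00.
Month 1: interest £26.43; balance after payment £2,648.95.
Month 2: interest £20.31; balance after payment £1,844.26.
Month 3: interest £14.14; balance after payment £1,033.40.
Month 4: interest £7.92; balance after payment £216.32.
Month 5: interest £1.66; balance after payment £0.00.

5 payments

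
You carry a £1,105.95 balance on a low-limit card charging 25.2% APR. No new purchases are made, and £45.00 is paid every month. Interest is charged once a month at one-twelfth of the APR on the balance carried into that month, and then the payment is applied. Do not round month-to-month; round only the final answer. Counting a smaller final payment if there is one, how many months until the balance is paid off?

35 payments

Monthly rate r = 25.2%/12 = 2.1% = 0.021.
Recurrence: B ← B·(1+r) − £45.00.
Month 1: interest £23.22; balance after payment £1,084.17.
Month 2: interest £22.77; balance after payment £1,061.94.
Closed form: n = −ln(1 − rB₀/P)/ln(1+r) = −ln(0.48389)/ln(1.021) ≈ 34.928, so the balance reaches zero during payment 35.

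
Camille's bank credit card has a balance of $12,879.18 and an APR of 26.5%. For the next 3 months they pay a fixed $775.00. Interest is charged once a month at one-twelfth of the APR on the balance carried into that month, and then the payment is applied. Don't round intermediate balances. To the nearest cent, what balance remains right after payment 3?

Monthly rate r = 26.5%/12 = 2.20833% = 0.0220833.
Each month: B ← B·(1+r) − $775.00.
Month 1: interest $284.42; balance after payment $12,388.60.
Month 2: interest $273.58; balance after payment $11,887.18.
Month 3: interest $262.51; balance after payment $11,374.69.

$11,374.69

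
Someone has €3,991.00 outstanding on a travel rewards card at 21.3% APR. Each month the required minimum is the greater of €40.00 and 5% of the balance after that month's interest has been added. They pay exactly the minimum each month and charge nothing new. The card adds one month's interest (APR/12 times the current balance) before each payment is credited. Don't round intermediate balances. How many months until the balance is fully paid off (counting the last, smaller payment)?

73 months

Monthly rate r = 21.3%/12 = 1.775% = 0.01775.
While 5% of the post-interest balance exceeds €40.00, each month B ← (B·(1+r))·(1 − 0.05), i.e. B shrinks by the factor (1+r)·0.95 = 0.96686.
This holds for months 1–49. Entering month 50 the balance is €765.51; 5% of the post-interest balance is now below €40.00, so the flat €40.00 minimum applies from here.
From month 50 a fixed €40.00 at rate r clears €765.51 in 24 more payments. Total: 49 + 24 = 73 months.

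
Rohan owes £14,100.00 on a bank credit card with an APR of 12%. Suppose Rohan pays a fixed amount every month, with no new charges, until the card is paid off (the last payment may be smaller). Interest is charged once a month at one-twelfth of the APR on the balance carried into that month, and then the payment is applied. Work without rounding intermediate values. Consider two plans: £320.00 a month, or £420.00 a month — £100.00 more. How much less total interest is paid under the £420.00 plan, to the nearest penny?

Monthly rate r = 12%/12 = 1% = 0.01.
At £320.00/mo: n = ⌈−ln(1 − rB₀/P)/ln(1+r)⌉ = 59 payments (last £123.10); total interest = total paid − £14,100.00 = £4,583.10.
At £420.00/mo: 42 payments (last £45.76); total interest £3,165.76.
Interest saved = £4,583.10 − £3,165.76 = £1,417.34.

£1,417.34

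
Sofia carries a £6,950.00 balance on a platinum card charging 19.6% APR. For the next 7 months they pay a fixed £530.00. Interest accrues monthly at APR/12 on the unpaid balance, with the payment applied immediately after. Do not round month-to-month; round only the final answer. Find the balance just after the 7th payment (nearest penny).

Monthly rate r = 19.6%/12 = 1.63333% = 0.0163333.
Each month: B ← B·(1+r) − £530.00.
Month 1: interest £113.52; balance after payment £6,533.52.
Month 2: interest £106.71; balance after payment £6,110.23.
Month 3: interest £99.80; balance after payment £5,680.03.
Month 4: interest £92.77; balance after payment £5,242.81.
Month 5: interest £85.63; balance after payment £4,798.44.
Month 6: interest £78.37; balance after payment £4,346.81.
Month 7: interest £71.00; balance after payment £3,887.81.

£3,887.81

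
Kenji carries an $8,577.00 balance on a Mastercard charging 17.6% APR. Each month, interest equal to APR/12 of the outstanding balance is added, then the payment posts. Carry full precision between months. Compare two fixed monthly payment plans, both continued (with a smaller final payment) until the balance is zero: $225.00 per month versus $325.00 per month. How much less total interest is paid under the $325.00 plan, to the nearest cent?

Monthly rate r = 17.6%/12 = 1.46667% = 0.0146667.
At $225.00/mo: n = ⌈−ln(1 − rB₀/P)/ln(1+r)⌉ = 57 payments (last $55.22); total interest = total paid − $8,577.00 = $4,078.22.
At $325.00/mo: 34 payments (last $201.69); total interest $2,349.69.
Interest saved = $4,078.22 − $2,349.69 = $1,728.53.

$1,728.53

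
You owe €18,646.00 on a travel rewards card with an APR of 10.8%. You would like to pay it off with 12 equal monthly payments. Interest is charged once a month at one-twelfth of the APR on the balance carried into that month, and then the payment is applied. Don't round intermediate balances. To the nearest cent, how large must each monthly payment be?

€1,646.23

Monthly rate r = 10.8%/12 = 0.9% = 0.009.
Level-payment amortization: P = B₀·r / (1 − (1+r)^(−n)) = 18646.00·0.009 / (1 − 1.009^(−12)).
Denominator 1 − (1+r)^(−12) = 0.101938652.
P = 167.814 / 0.101938652 ≈ 1646.23.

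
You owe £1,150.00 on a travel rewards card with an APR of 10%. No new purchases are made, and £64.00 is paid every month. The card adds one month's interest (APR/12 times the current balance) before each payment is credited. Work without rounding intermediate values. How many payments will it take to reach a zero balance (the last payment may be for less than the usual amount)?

Monthly rate r = 10%/12 = 0.833333% = 0.00833333.
Recurrence: B ← B·(1+r) − £64.00.
Month 1: interest £9.58; balance after payment £1,095.58.
Month 2: interest £9.13; balance after payment £1,040.71.
Closed form: n = −ln(1 − rB₀/P)/ln(1+r) = −ln(0.85026)/ln(1.00833) ≈ 19.547, so the balance reaches zero during payment 20.

20 months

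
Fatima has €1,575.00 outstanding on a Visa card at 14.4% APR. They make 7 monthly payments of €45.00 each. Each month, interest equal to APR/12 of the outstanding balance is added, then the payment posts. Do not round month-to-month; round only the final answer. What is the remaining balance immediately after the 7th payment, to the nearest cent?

€1,385.59

Monthly rate r = 14.4%/12 = 1.2% = 0.012.
Each month: B ← B·(1+r) − €45.00.
Month 1: interest €18.90; balance after payment €1,548.90.
Month 2: interest €18.59; balance after payment €1,522.49.
Month 3: interest €18.27; balance after payment €1,495.76.
Month 4: interest €17.95; balance after payment €1,468.71.
Month 5: interest €17.62; balance after payment €1,441.33.
Month 6: interest €17.30; balance after payment €1,413.63.
Month 7: interest €16.96; balance after payment €1,385.59.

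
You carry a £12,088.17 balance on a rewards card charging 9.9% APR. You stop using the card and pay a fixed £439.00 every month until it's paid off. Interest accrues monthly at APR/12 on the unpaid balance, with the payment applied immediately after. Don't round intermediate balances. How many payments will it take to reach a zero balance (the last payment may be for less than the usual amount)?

Monthly rate r = 9.9%/12 = 0.825% = 0.00825.
Recurrence: B ← B·(1+r) − £439.00.
Month 1: interest £99.73; balance after payment £11,748.90.
Month 2: interest £96.93; balance after payment £11,406.83.
Closed form: n = −ln(1 − rB₀/P)/ln(1+r) = −ln(0.77283)/ln(1.00825) ≈ 31.364, so the balance reaches zero during payment 32.

32 months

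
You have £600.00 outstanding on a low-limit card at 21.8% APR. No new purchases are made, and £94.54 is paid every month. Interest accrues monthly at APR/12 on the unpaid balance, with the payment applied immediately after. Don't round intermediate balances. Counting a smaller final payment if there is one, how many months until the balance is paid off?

7 months

Monthly rate r = 21.8%/12 = 1.81667% = 0.0181667.
Recurrence: B ← B·(1+r) − £94.54.
Month 1: interest £10.90; balance after payment £516.36.
Month 2: interest £9.38; balance after payment £431.20.
Closed form: n = −ln(1 − rB₀/P)/ln(1+r) = −ln(0.8847)/ln(1.01817) ≈ 6.804, so the balance reaches zero during payment 7.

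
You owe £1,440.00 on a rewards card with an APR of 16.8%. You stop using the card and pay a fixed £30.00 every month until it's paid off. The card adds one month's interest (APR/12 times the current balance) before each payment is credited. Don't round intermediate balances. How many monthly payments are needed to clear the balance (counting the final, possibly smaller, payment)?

81 months

Monthly rate r = 16.8%/12 = 1.4% = 0.014.
Recurrence: B ← B·(1+r) − £30.00.
Month 1: interest £20.16; balance after payment £1,430.16.
Month 2: interest £20.02; balance after payment £1,420.18.
Closed form: n = −ln(1 − rB₀/P)/ln(1+r) = −ln(0.328)/ln(1.014) ≈ 80.180, so the balance reaches zero during payment 81.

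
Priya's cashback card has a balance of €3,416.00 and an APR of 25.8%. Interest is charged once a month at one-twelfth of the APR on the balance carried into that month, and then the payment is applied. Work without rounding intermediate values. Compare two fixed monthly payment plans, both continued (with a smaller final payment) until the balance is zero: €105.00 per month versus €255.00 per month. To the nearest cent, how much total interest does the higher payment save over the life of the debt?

€1,862.13

Monthly rate r = 25.8%/12 = 2.15% = 0.0215.
At €105.00/mo: n = ⌈−ln(1 − rB₀/P)/ln(1+r)⌉ = 57 payments (last €54.36); total interest = total paid − €3,416.00 = €2,518.36.
At €255.00/mo: 16 payments (last €247.23); total interest €656.23.
Interest saved = €2,518.36 − €656.23 = €1,862.13.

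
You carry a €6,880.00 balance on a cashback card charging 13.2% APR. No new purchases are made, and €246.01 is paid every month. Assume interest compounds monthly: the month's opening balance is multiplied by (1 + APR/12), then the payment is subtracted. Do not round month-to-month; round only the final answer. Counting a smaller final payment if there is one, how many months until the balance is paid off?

Monthly rate r = 13.2%/12 = 1.1% = 0.011.
Recurrence: B ← B·(1+r) − €246.01.
Month 1: interest €75.68; balance after payment €6,709.67.
Month 2: interest €73.81; balance after payment €6,537.47.
Closed form: n = −ln(1 − rB₀/P)/ln(1+r) = −ln(0.69237)/ln(1.011) ≈ 33.605, so the balance reaches zero during payment 34.

34 payments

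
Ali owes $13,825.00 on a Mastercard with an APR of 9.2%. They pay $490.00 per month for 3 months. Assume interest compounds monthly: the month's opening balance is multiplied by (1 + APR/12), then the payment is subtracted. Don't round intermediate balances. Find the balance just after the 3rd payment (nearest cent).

Monthly rate r = 9.2%/12 = 0.766667% = 0.00766667.
Each month: B ← B·(1+r) − $490.00.
Month 1: interest $105.99; balance after payment $13,440.99.
Month 2: interest $103.05; balance after payment $13,054.04.
Month 3: interest $100.08; balance after payment $12,664.12.

$12,664.12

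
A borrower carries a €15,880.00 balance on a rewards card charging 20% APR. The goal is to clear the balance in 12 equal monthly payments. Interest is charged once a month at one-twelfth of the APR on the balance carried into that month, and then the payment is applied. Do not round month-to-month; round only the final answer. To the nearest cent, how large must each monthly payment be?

Monthly rate r = 20%/12 = 1.66667% = 0.0166667.
Level-payment amortization: P = B₀·r / (1 − (1+r)^(−n)) = 15880.00·0.0166667 / (1 − 1.01667^(−12)).
Denominator 1 − (1+r)^(−12) = 0.179918557.
P = 264.667 / 0.179918557 ≈ 1471.04.

€1,471.04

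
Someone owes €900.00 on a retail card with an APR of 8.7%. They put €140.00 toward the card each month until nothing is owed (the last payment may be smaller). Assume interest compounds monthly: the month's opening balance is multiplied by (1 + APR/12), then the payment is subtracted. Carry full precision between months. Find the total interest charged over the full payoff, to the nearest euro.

€25

Monthly rate r = 8.7%/12 = 0.725% = 0.00725.
Payoff takes n = ⌈−ln(1 − rB₀/P)/ln(1+r)⌉ = ⌈6.607⌉ = 7 payments; the last is €85.11.
Total paid = 6·€140.00 + €85.11 = €925.11.
Total interest = total paid − principal = €925.11 − €900.00 = €25.11.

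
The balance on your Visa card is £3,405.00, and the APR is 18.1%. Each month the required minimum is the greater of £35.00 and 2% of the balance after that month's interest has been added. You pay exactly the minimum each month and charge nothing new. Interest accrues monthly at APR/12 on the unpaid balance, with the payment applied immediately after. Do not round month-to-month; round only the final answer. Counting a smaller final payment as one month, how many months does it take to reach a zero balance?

221 months

Monthly rate r = 18.1%/12 = 1.50833% = 0.0150833.
While 2% of the post-interest balance exceeds £35.00, each month B ← (B·(1+r))·(1 − 0.02), i.e. B shrinks by the factor (1+r)·0.98 = 0.99478.
This holds for months 1–131. Entering month 132 the balance is £1,715.76; 2% of the post-interest balance is now below £35.00, so the flat £35.00 minimum applies from here.
From month 132 a fixed £35.00 at rate r clears £1,715.76 in 90 more payments. Total: 131 + 90 = 221 months.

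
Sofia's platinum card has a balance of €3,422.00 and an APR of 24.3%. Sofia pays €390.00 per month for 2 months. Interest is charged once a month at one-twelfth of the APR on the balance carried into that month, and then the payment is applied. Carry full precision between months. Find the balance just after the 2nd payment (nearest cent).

€2,774.10

Monthly rate r = 24.3%/12 = 2.025% = 0.02025.
Each month: B ← B·(1+r) − €390.00.
Month 1: interest €69.30; balance after payment €3,101.30.
Month 2: interest €62.80; balance after payment €2,774.10.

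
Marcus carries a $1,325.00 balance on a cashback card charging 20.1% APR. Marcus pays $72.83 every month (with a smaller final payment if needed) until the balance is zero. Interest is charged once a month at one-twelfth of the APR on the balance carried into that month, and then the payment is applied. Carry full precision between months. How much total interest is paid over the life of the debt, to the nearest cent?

$268.61

Monthly rate r = 20.1%/12 = 1.675% = 0.01675.
Payoff takes n = ⌈−ln(1 − rB₀/P)/ln(1+r)⌉ = ⌈21.880⌉ = 22 payments; the last is $64.18.
Total paid = 21·$72.83 + $64.18 = $1,593.61.
Total interest = total paid − principal = $1,593.61 − $1,325.00 = $268.61.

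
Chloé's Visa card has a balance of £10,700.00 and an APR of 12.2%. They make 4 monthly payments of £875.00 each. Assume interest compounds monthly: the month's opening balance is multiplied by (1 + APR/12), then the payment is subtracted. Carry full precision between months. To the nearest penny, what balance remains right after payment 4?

Monthly rate r = 12.2%/12 = 1.01667% = 0.0101667.
Each month: B ← B·(1+r) − £875.00.
Month 1: interest £108.78; balance after payment £9,933.78.
Month 2: interest £100.99; balance after payment £9,159.78.
Month 3: interest £93.12; balance after payment £8,377.90.
Month 4: interest £85.18; balance after payment £7,588.08.

£7,588.08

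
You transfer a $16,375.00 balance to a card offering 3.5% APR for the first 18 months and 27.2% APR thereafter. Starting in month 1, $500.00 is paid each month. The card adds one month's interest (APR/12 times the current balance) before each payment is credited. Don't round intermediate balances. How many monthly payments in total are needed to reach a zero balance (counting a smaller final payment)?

Promo months 1–18 at r₀ = 3.5%/12 = 0.00291667; months 19+ at r₁ = 27.2%/12 = 0.0226667.
After month 18: iterate B ← B·(1+r₀) − $500.00 for 18 months → $8,029.70.
Then at r₁ with $500.00/mo: n₂ = −ln(1 − r₁·B/P)/ln(1+r₁) ≈ 20.19 → 21 more payments.

39 payments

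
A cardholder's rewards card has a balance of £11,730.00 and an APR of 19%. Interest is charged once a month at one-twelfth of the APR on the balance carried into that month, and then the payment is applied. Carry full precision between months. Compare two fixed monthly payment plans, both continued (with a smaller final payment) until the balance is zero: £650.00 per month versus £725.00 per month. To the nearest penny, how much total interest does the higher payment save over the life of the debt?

Monthly rate r = 19%/12 = 1.58333% = 0.0158333.
At £650.00/mo: n = ⌈−ln(1 − rB₀/P)/ln(1+r)⌉ = 22 payments (last £274.34); total interest = total paid − £11,730.00 = £2,194.34.
At £725.00/mo: 19 payments (last £608.98); total interest £1,928.98.
Interest saved = £2,194.34 − £1,928.98 = £265.36.

£265.36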